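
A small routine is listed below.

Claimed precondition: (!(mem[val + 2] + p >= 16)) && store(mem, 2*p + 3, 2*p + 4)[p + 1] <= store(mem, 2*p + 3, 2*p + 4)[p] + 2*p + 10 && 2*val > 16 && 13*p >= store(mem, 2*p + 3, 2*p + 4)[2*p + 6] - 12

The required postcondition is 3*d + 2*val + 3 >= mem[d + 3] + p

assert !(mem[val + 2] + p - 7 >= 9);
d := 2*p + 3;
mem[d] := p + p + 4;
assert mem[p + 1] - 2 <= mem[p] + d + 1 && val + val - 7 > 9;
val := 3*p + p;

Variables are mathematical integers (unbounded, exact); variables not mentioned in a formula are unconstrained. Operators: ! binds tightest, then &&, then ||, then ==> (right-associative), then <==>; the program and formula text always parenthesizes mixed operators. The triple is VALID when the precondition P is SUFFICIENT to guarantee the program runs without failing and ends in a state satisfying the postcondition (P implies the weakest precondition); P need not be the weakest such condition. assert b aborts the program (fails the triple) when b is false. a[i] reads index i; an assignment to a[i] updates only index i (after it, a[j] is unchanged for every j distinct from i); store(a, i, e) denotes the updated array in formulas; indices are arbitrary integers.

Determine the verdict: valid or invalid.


Working backward. After the program, the postcondition 3*d + 2*val + 3 >= mem[d + 3] + p must hold; in canonical form it is 3*d + 2*val >= mem[d + 3] + p - 3.
Before val := 3*p + p: 3*d + 7*p >= mem[d + 3] - 3
Before assert mem[p + 1] - 2 <= mem[p] + d + 1 && val + val - 7 > 9: mem[p + 1] <= mem[p] + d + 3 && 2*val > 16 && 3*d + 7*p >= mem[d + 3] - 3
Before mem[d] := p + p + 4: store(mem, d, 2*p + 4)[p + 1] <= store(mem, d, 2*p + 4)[p] + d + 3 && 2*val > 16 && 3*d + 7*p >= store(mem, d, 2*p + 4)[d + 3] - 3
Before d := 2*p + 3: store(mem, 2*p + 3, 2*p + 4)[p + 1] <= store(mem, 2*p + 3, 2*p + 4)[p] + 2*p + 6 && 2*val > 16 && 13*p >= store(mem, 2*p + 3, 2*p + 4)[2*p + 6] - 12
Before assert !(mem[val + 2] + p - 7 >= 9): (!(mem[val + 2] + p >= 16)) && store(mem, 2*p + 3, 2*p + 4)[p + 1] <= store(mem, 2*p + 3, 2*p + 4)[p] + 2*p + 6 && 2*val > 16 && 13*p >= store(mem, 2*p + 3, 2*p + 4)[2*p + 6] - 12
The weakest precondition is (!(mem[val + 2] + p >= 16)) && store(mem, 2*p + 3, 2*p + 4)[p + 1] <= store(mem, 2*p + 3, 2*p + 4)[p] + 2*p + 6 && 2*val > 16 && 13*p >= store(mem, 2*p + 3, 2*p + 4)[2*p + 6] - 12.
Check whether (!(mem[val + 2] + p >= 16)) && store(mem, 2*p + 3, 2*p + 4)[p + 1] <= store(mem, 2*p + 3, 2*p + 4)[p] + 2*p + 10 && 2*val > 16 && 13*p >= store(mem, 2*p + 3, 2*p + 4)[2*p + 6] - 12 implies it.
Countermodel: at the initial state mem = {[2] = 30152, [3] = 30163, [7] = 5, [10] = 38, [11] = 0, elsewhere 5}, p = 2, val = 9, the precondition holds but the weakest precondition fails.
Answer: invalid


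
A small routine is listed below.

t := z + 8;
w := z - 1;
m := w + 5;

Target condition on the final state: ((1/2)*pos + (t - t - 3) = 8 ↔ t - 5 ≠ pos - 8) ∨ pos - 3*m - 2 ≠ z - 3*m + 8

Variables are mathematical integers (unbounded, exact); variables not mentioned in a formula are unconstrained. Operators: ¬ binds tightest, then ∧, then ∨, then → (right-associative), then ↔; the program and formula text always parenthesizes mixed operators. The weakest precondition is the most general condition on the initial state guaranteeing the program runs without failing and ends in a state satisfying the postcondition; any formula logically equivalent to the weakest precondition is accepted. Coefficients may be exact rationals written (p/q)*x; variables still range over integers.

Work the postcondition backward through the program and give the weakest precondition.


Working backward. After the program, the postcondition ((1/2)*pos + (t - t - 3) = 8 ↔ t - 5 ≠ pos - 8) ∨ pos - 3*m - 2 ≠ z - 3*m + 8 must hold; in canonical form it is ((1/2)*pos = 11 ↔ t ≠ pos - 3) ∨ pos ≠ z + 10.
Before m := w + 5: ((1/2)*pos = 11 ↔ t ≠ pos - 3) ∨ pos ≠ z + 10
Before w := z - 1: ((1/2)*pos = 11 ↔ t ≠ pos - 3) ∨ pos ≠ z + 10
Before t := z + 8: ((1/2)*pos = 11 ↔ z ≠ pos - 11) ∨ pos ≠ z + 10
Answer: WP = ((1/2)*pos = 11 ↔ z ≠ pos - 11) ∨ pos ≠ z + 10


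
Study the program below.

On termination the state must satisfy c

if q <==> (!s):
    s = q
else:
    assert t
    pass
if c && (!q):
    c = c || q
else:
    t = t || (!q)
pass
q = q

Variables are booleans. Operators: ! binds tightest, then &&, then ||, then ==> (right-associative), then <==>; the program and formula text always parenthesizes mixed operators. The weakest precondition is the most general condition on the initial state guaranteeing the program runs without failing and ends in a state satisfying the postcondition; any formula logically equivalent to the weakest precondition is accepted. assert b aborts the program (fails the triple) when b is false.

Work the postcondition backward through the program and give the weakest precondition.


Working backward. After the program, c must hold.
Before q := q: c
Before skip: c
Then branch requires c || q; else branch requires c.
Before the if: ((c && (!q)) ==> (c || q)) && ((!(c && (!q))) ==> c)
Then branch requires ((c && (!q)) ==> (c || q)) && ((!(c && (!q))) ==> c); else branch requires t && ((c && (!q)) ==> (c || q)) && ((!(c && (!q))) ==> c).
Before the if: ((q <==> (!s)) ==> (((c && (!q)) ==> (c || q)) && ((!(c && (!q))) ==> c))) && ((!(q <==> (!s))) ==> (t && ((c && (!q)) ==> (c || q)) && ((!(c && (!q))) ==> c)))
Answer: WP = ((q <==> (!s)) ==> (((c && (!q)) ==> (c || q)) && ((!(c && (!q))) ==> c))) && ((!(q <==> (!s))) ==> (t && ((c && (!q)) ==> (c || q)) && ((!(c && (!q))) ==> c)))


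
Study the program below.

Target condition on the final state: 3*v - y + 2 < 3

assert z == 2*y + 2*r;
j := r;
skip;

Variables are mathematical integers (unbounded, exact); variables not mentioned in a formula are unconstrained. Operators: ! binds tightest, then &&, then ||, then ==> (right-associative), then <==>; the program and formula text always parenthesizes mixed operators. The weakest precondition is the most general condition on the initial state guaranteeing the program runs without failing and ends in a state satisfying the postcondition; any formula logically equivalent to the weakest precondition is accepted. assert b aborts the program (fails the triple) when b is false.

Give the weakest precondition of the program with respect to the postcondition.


Working backward. After the program, the postcondition 3*v - y + 2 < 3 must hold; in canonical form it is 3*v < y + 1.
Before skip: 3*v < y + 1
Before j := r: 3*v < y + 1
Before assert z == 2*y + 2*r: z == 2*r + 2*y && 3*v < y + 1
Answer: WP = z == 2*r + 2*y && 3*v < y + 1


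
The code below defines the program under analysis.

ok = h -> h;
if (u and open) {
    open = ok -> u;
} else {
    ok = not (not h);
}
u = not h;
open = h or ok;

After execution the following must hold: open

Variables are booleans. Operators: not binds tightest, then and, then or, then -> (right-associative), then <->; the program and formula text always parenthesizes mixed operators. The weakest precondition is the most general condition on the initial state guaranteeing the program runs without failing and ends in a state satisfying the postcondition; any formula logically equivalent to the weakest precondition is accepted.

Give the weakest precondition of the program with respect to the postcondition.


Working backward. After the program, open must hold.
Before open := h or ok: h or ok
Before u := not h: h or ok
Then branch requires h or ok; else branch requires h.
Before the if: ((u and open) -> (h or ok)) and ((not (u and open)) -> h)
Before ok := h -> h: (not (u and open)) -> h
Answer: WP = (not (u and open)) -> h


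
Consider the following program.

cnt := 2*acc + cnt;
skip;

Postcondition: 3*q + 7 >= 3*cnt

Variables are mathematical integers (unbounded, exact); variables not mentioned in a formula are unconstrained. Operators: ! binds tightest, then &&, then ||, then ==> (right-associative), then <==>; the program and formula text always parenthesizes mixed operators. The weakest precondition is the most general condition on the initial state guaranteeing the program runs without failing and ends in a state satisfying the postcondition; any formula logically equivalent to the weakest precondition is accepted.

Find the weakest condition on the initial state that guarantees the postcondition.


Working backward. After the program, the postcondition 3*q + 7 >= 3*cnt must hold; in canonical form it is 3*q >= 3*cnt - 7.
Before skip: 3*q >= 3*cnt - 7
Before cnt := 2*acc + cnt: 3*q >= 6*acc + 3*cnt - 7
Answer: WP = 3*q >= 6*acc + 3*cnt - 7


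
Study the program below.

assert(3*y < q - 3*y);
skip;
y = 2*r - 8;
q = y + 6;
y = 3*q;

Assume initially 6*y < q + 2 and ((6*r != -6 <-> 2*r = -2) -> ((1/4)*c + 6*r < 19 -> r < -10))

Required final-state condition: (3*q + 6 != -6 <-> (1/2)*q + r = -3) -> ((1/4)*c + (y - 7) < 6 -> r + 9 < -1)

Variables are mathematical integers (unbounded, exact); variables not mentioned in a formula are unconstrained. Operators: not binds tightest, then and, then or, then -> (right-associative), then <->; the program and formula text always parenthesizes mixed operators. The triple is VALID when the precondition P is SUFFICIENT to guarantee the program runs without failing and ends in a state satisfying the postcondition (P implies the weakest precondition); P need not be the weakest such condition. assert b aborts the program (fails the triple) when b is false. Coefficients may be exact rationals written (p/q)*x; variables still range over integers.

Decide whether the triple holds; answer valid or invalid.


Working backward. After the program, the postcondition (3*q + 6 != -6 <-> (1/2)*q + r = -3) -> ((1/4)*c + (y - 7) < 6 -> r + 9 < -1) must hold; in canonical form it is (3*q != -12 <-> (1/2)*q + r = -3) -> ((1/4)*c + y < 13 -> r < -10).
Before y := 3*q: (3*q != -12 <-> (1/2)*q + r = -3) -> ((1/4)*c + 3*q < 13 -> r < -10)
Before q := y + 6: (3*y != -30 <-> r + (1/2)*y = -6) -> ((1/4)*c + 3*y < -5 -> r < -10)
Before y := 2*r - 8: (6*r != -6 <-> 2*r = -2) -> ((1/4)*c + 6*r < 19 -> r < -10)
Before skip: (6*r != -6 <-> 2*r = -2) -> ((1/4)*c + 6*r < 19 -> r < -10)
Before assert 3*y < q - 3*y: 6*y < q and ((6*r != -6 <-> 2*r = -2) -> ((1/4)*c + 6*r < 19 -> r < -10))
The weakest precondition is 6*y < q and ((6*r != -6 <-> 2*r = -2) -> ((1/4)*c + 6*r < 19 -> r < -10)).
Check whether 6*y < q + 2 and ((6*r != -6 <-> 2*r = -2) -> ((1/4)*c + 6*r < 19 -> r < -10)) implies it.
Countermodel: at the initial state c = 0, q = 0, r = 0, y = 0, the precondition holds but the weakest precondition fails.
Answer: invalid


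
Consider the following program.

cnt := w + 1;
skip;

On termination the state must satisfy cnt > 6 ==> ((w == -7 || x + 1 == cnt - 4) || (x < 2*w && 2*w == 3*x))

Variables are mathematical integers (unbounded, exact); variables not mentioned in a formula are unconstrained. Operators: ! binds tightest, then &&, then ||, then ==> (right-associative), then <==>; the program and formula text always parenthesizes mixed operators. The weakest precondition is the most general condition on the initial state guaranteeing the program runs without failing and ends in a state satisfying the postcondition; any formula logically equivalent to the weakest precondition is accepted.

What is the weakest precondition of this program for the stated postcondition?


Working backward. After the program, the postcondition cnt > 6 ==> ((w == -7 || x + 1 == cnt - 4) || (x < 2*w && 2*w == 3*x)) must hold; in canonical form it is cnt > 6 ==> (w == -7 || x == cnt - 5 || (x < 2*w && 2*w == 3*x)).
Before skip: cnt > 6 ==> (w == -7 || x == cnt - 5 || (x < 2*w && 2*w == 3*x))
Before cnt := w + 1: w > 5 ==> (w == -7 || x == w - 4 || (x < 2*w && 2*w == 3*x))
Answer: WP = w > 5 ==> (w == -7 || x == w - 4 || (x < 2*w && 2*w == 3*x))


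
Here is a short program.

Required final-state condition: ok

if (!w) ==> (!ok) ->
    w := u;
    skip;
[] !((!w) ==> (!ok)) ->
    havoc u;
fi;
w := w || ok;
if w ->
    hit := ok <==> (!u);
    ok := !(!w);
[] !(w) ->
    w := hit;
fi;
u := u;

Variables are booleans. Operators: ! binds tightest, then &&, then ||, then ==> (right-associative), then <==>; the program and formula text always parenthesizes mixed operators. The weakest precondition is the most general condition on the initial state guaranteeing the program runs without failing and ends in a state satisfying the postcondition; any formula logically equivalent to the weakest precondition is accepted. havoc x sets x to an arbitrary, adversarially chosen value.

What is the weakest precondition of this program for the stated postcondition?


Working backward. After the program, ok must hold.
Before u := u: ok
Then branch requires w; else branch requires ok.
Before the if: (!w) ==> ok
Before w := w || ok: (!(w || ok)) ==> ok
Then branch requires (!(u || ok)) ==> ok; else branch requires (!(w || ok)) ==> ok.
Before the if: (((!w) ==> (!ok)) ==> ((!(u || ok)) ==> ok)) && ((!((!w) ==> (!ok))) ==> ((!(w || ok)) ==> ok))
Answer: WP = (((!w) ==> (!ok)) ==> ((!(u || ok)) ==> ok)) && ((!((!w) ==> (!ok))) ==> ((!(w || ok)) ==> ok))


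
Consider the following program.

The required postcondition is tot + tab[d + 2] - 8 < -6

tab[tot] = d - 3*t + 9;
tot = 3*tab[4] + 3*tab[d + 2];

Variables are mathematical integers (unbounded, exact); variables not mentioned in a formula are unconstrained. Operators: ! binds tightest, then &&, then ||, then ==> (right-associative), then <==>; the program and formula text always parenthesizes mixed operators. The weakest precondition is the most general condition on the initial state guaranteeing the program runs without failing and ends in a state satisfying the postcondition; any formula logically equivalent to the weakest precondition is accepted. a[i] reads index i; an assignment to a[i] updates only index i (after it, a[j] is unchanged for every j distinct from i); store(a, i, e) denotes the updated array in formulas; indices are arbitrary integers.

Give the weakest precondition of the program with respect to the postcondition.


Working backward. After the program, the postcondition tot + tab[d + 2] - 8 < -6 must hold; in canonical form it is tab[d + 2] + tot < 2.
Before tot := 3*tab[4] + 3*tab[d + 2]: 4*tab[d + 2] + 3*tab[4] < 2
Before tab[tot] := d - 3*t + 9: 4*store(tab, tot, d - 3*t + 9)[d + 2] + 3*store(tab, tot, d - 3*t + 9)[4] < 2
Answer: WP = 4*store(tab, tot, d - 3*t + 9)[d + 2] + 3*store(tab, tot, d - 3*t + 9)[4] < 2


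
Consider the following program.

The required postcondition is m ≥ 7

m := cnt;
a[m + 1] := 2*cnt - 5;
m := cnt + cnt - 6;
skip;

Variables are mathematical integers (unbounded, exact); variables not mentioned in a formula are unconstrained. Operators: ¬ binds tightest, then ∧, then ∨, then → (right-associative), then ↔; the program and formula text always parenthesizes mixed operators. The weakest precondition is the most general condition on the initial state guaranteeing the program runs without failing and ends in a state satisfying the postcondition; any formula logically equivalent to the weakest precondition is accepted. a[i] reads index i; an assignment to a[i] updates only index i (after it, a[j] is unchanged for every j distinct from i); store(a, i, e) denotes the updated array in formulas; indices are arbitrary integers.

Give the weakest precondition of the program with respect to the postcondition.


Working backward. After the program, m ≥ 7 must hold.
Before skip: m ≥ 7
Before m := cnt + cnt - 6: 2*cnt ≥ 13
Before a[m + 1] := 2*cnt - 5: 2*cnt ≥ 13
Before m := cnt: 2*cnt ≥ 13
Answer: WP = 2*cnt ≥ 13


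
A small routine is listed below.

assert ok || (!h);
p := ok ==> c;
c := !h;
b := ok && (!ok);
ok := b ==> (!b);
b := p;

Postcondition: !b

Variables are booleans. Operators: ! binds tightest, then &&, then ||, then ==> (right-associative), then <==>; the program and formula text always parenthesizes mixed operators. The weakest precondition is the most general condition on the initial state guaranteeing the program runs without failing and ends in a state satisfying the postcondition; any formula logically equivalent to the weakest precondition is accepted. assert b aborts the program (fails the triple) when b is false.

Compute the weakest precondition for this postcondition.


Working backward. After the program, !b must hold.
Before b := p: !p
Before ok := b ==> (!b): !p
Before b := ok && (!ok): !p
Before c := !h: !p
Before p := ok ==> c: !(ok ==> c)
Before assert ok || (!h): (ok || (!h)) && (!(ok ==> c))
Answer: WP = (ok || (!h)) && (!(ok ==> c))


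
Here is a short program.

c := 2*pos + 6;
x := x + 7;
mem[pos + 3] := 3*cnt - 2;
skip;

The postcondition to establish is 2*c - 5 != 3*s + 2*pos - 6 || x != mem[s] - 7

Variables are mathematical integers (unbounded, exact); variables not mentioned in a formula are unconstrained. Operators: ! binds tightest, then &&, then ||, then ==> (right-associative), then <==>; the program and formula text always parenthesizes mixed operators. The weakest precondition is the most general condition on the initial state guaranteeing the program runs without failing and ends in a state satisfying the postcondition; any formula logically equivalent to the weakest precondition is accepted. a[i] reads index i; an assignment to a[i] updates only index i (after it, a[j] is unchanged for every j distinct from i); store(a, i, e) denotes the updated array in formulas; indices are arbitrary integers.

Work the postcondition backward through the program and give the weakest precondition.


Working backward. After the program, the postcondition 2*c - 5 != 3*s + 2*pos - 6 || x != mem[s] - 7 must hold; in canonical form it is 2*c != 2*pos + 3*s - 1 || x != mem[s] - 7.
Before skip: 2*c != 2*pos + 3*s - 1 || x != mem[s] - 7
Before mem[pos + 3] := 3*cnt - 2: 2*c != 2*pos + 3*s - 1 || x != store(mem, pos + 3, 3*cnt - 2)[s] - 7
Before x := x + 7: 2*c != 2*pos + 3*s - 1 || x != store(mem, pos + 3, 3*cnt - 2)[s] - 14
Before c := 2*pos + 6: 2*pos != 3*s - 13 || x != store(mem, pos + 3, 3*cnt - 2)[s] - 14
Answer: WP = 2*pos != 3*s - 13 || x != store(mem, pos + 3, 3*cnt - 2)[s] - 14


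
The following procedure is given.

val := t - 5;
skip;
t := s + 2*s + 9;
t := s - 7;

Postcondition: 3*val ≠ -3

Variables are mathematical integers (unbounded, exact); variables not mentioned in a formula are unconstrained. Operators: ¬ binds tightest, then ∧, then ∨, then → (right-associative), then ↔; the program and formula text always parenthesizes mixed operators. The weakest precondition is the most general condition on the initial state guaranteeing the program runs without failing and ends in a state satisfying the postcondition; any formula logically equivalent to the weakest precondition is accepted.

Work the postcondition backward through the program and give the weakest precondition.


Working backward. After the program, 3*val ≠ -3 must hold.
Before t := s - 7: 3*val ≠ -3
Before t := s + 2*s + 9: 3*val ≠ -3
Before skip: 3*val ≠ -3
Before val := t - 5: 3*t ≠ 12
Answer: WP = 3*t ≠ 12


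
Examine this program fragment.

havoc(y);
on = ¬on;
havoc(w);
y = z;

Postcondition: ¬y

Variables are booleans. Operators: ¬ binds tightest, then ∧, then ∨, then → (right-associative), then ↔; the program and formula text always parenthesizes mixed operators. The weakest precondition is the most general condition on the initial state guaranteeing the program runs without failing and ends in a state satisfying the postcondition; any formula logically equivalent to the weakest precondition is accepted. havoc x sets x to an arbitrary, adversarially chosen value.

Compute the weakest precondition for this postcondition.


Working backward. After the program, ¬y must hold.
Before y := z: ¬z
Before havoc w: ¬z
Before on := ¬on: ¬z
Before havoc y: ¬z
Answer: WP = ¬z


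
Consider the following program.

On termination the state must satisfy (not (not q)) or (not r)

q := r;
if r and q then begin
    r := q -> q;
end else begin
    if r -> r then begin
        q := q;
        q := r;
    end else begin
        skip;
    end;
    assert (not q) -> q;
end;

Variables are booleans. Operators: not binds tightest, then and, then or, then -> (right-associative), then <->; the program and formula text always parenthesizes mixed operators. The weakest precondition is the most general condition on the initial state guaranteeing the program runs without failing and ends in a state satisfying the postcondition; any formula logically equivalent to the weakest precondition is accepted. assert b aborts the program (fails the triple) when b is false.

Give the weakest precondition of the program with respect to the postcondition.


Working backward. After the program, the postcondition (not (not q)) or (not r) must hold; in canonical form it is q or (not r).
Then branch requires q; else branch requires (not r) -> r.
Before the if: ((r and q) -> q) and ((not (r and q)) -> ((not r) -> r))
Before q := r: (not r) -> ((not r) -> r)
Answer: WP = (not r) -> ((not r) -> r)


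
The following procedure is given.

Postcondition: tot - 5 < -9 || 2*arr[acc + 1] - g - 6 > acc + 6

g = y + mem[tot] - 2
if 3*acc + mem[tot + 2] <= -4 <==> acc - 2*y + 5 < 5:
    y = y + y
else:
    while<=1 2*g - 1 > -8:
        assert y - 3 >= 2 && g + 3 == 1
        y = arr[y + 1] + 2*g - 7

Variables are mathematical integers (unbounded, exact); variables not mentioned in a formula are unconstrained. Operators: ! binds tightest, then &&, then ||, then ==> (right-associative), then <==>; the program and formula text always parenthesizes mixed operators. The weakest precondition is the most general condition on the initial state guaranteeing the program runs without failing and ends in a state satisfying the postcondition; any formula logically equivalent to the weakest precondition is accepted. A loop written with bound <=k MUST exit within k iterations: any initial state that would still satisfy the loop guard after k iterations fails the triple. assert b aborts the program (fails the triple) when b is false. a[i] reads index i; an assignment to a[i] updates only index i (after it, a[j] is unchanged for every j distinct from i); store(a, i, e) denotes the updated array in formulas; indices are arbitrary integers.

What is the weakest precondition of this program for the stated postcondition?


Working backward. After the program, the postcondition tot - 5 < -9 || 2*arr[acc + 1] - g - 6 > acc + 6 must hold; in canonical form it is tot < -4 || 2*arr[acc + 1] > acc + g + 12.
Then branch requires tot < -4 || 2*arr[acc + 1] > acc + g + 12; else branch requires (2*g > -7 ==> (y >= 5 && g == -2 && (!(2*g > -7)) && (tot < -4 || 2*arr[acc + 1] > acc + g + 12))) && ((!(2*g > -7)) ==> (tot < -4 || 2*arr[acc + 1] > acc + g + 12)).
Before the if: ((mem[tot + 2] + 3*acc <= -4 <==> acc < 2*y) ==> (tot < -4 || 2*arr[acc + 1] > acc + g + 12)) && ((!(mem[tot + 2] + 3*acc <= -4 <==> acc < 2*y)) ==> ((2*g > -7 ==> (y >= 5 && g == -2 && (!(2*g > -7)) && (tot < -4 || 2*arr[acc + 1] > acc + g + 12))) && ((!(2*g > -7)) ==> (tot < -4 || 2*arr[acc + 1] > acc + g + 12))))
Before g := y + mem[tot] - 2: ((mem[tot + 2] + 3*acc <= -4 <==> acc < 2*y) ==> (tot < -4 || 2*arr[acc + 1] > mem[tot] + acc + y + 10)) && ((!(mem[tot + 2] + 3*acc <= -4 <==> acc < 2*y)) ==> ((2*mem[tot] + 2*y > -3 ==> (y >= 5 && mem[tot] + y == 0 && (!(2*mem[tot] + 2*y > -3)) && (tot < -4 || 2*arr[acc + 1] > mem[tot] + acc + y + 10))) && ((!(2*mem[tot] + 2*y > -3)) ==> (tot < -4 || 2*arr[acc + 1] > mem[tot] + acc + y + 10))))
Answer: WP = ((mem[tot + 2] + 3*acc <= -4 <==> acc < 2*y) ==> (tot < -4 || 2*arr[acc + 1] > mem[tot] + acc + y + 10)) && ((!(mem[tot + 2] + 3*acc <= -4 <==> acc < 2*y)) ==> ((2*mem[tot] + 2*y > -3 ==> (y >= 5 && mem[tot] + y == 0 && (!(2*mem[tot] + 2*y > -3)) && (tot < -4 || 2*arr[acc + 1] > mem[tot] + acc + y + 10))) && ((!(2*mem[tot] + 2*y > -3)) ==> (tot < -4 || 2*arr[acc + 1] > mem[tot] + acc + y + 10))))


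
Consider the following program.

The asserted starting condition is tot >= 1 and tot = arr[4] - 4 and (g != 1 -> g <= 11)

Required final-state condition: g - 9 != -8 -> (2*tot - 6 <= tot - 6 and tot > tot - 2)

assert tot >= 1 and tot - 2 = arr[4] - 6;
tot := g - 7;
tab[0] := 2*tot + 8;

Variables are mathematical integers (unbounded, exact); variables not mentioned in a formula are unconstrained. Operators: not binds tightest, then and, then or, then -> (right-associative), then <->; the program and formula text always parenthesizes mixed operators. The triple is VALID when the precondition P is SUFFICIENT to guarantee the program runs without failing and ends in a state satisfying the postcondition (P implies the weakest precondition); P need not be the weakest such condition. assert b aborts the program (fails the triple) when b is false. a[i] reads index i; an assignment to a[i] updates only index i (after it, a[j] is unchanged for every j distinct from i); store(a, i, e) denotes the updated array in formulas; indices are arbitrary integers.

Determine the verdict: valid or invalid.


Working backward. After the program, the postcondition g - 9 != -8 -> (2*tot - 6 <= tot - 6 and tot > tot - 2) must hold; in canonical form it is g != 1 -> tot <= 0.
Before tab[0] := 2*tot + 8: g != 1 -> tot <= 0
Before tot := g - 7: g != 1 -> g <= 7
Before assert tot >= 1 and tot - 2 = arr[4] - 6: tot >= 1 and tot = arr[4] - 4 and (g != 1 -> g <= 7)
The weakest precondition is tot >= 1 and tot = arr[4] - 4 and (g != 1 -> g <= 7).
Check whether tot >= 1 and tot = arr[4] - 4 and (g != 1 -> g <= 11) implies it.
Countermodel: at the initial state arr = {[4] = 5, elsewhere 5}, g = 8, tot = 1, the precondition holds but the weakest precondition fails.
Answer: invalid


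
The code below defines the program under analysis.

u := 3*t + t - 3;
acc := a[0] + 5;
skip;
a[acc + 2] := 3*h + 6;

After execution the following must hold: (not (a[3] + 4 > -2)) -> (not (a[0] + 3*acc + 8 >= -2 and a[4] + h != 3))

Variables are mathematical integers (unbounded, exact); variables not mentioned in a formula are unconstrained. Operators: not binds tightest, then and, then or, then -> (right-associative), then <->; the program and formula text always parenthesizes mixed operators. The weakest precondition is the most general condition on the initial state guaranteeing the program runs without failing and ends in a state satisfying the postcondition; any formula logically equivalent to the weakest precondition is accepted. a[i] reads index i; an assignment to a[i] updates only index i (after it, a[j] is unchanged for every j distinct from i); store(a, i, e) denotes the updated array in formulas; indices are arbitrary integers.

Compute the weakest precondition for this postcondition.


Working backward. After the program, the postcondition (not (a[3] + 4 > -2)) -> (not (a[0] + 3*acc + 8 >= -2 and a[4] + h != 3)) must hold; in canonical form it is (not (a[3] > -6)) -> (not (a[0] + 3*acc >= -10 and a[4] + h != 3)).
Before a[acc + 2] := 3*h + 6: (not (store(a, acc + 2, 3*h + 6)[3] > -6)) -> (not (store(a, acc + 2, 3*h + 6)[0] + 3*acc >= -10 and store(a, acc + 2, 3*h + 6)[4] + h != 3))
Before skip: (not (store(a, acc + 2, 3*h + 6)[3] > -6)) -> (not (store(a, acc + 2, 3*h + 6)[0] + 3*acc >= -10 and store(a, acc + 2, 3*h + 6)[4] + h != 3))
Before acc := a[0] + 5: (not (store(a, a[0] + 7, 3*h + 6)[3] > -6)) -> (not (3*a[0] + store(a, a[0] + 7, 3*h + 6)[0] >= -25 and store(a, a[0] + 7, 3*h + 6)[4] + h != 3))
Before u := 3*t + t - 3: (not (store(a, a[0] + 7, 3*h + 6)[3] > -6)) -> (not (3*a[0] + store(a, a[0] + 7, 3*h + 6)[0] >= -25 and store(a, a[0] + 7, 3*h + 6)[4] + h != 3))
Answer: WP = (not (store(a, a[0] + 7, 3*h + 6)[3] > -6)) -> (not (3*a[0] + store(a, a[0] + 7, 3*h + 6)[0] >= -25 and store(a, a[0] + 7, 3*h + 6)[4] + h != 3))


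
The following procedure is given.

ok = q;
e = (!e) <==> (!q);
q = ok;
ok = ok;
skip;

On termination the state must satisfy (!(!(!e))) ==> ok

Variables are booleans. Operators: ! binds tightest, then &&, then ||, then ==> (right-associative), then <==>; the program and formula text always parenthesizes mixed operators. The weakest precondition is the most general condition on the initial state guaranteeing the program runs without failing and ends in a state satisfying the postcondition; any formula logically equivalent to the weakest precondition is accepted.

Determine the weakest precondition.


Working backward. After the program, the postcondition (!(!(!e))) ==> ok must hold; in canonical form it is (!e) ==> ok.
Before skip: (!e) ==> ok
Before ok := ok: (!e) ==> ok
Before q := ok: (!e) ==> ok
Before e := (!e) <==> (!q): (!((!e) <==> (!q))) ==> ok
Before ok := q: (!((!e) <==> (!q))) ==> q
Answer: WP = (!((!e) <==> (!q))) ==> q


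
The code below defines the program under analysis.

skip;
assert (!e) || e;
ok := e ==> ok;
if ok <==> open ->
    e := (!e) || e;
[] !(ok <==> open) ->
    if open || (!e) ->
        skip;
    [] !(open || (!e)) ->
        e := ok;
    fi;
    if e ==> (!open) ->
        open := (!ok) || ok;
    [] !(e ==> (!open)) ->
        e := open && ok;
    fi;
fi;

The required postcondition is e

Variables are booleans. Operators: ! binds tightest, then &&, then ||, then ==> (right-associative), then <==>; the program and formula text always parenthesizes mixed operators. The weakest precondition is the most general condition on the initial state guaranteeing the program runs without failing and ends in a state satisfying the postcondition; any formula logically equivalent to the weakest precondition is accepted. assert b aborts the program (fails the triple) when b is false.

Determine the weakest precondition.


Working backward. After the program, e must hold.
Then branch requires true; else branch requires ((open || (!e)) ==> (((e ==> (!open)) ==> e) && ((!(e ==> (!open))) ==> (open && ok)))) && ((!(open || (!e))) ==> (((ok ==> (!open)) ==> ok) && ((!(ok ==> (!open))) ==> (open && ok)))).
Before the if: (!(ok <==> open)) ==> (((open || (!e)) ==> (((e ==> (!open)) ==> e) && ((!(e ==> (!open))) ==> (open && ok)))) && ((!(open || (!e))) ==> (((ok ==> (!open)) ==> ok) && ((!(ok ==> (!open))) ==> (open && ok)))))
Before ok := e ==> ok: (!((e ==> ok) <==> open)) ==> (((open || (!e)) ==> (((e ==> (!open)) ==> e) && ((!(e ==> (!open))) ==> (open && (e ==> ok))))) && ((!(open || (!e))) ==> ((((e ==> ok) ==> (!open)) ==> (e ==> ok)) && ((!((e ==> ok) ==> (!open))) ==> (open && (e ==> ok))))))
Before assert (!e) || e: (!((e ==> ok) <==> open)) ==> (((open || (!e)) ==> (((e ==> (!open)) ==> e) && ((!(e ==> (!open))) ==> (open && (e ==> ok))))) && ((!(open || (!e))) ==> ((((e ==> ok) ==> (!open)) ==> (e ==> ok)) && ((!((e ==> ok) ==> (!open))) ==> (open && (e ==> ok))))))
Before skip: (!((e ==> ok) <==> open)) ==> (((open || (!e)) ==> (((e ==> (!open)) ==> e) && ((!(e ==> (!open))) ==> (open && (e ==> ok))))) && ((!(open || (!e))) ==> ((((e ==> ok) ==> (!open)) ==> (e ==> ok)) && ((!((e ==> ok) ==> (!open))) ==> (open && (e ==> ok))))))
Answer: WP = (!((e ==> ok) <==> open)) ==> (((open || (!e)) ==> (((e ==> (!open)) ==> e) && ((!(e ==> (!open))) ==> (open && (e ==> ok))))) && ((!(open || (!e))) ==> ((((e ==> ok) ==> (!open)) ==> (e ==> ok)) && ((!((e ==> ok) ==> (!open))) ==> (open && (e ==> ok))))))


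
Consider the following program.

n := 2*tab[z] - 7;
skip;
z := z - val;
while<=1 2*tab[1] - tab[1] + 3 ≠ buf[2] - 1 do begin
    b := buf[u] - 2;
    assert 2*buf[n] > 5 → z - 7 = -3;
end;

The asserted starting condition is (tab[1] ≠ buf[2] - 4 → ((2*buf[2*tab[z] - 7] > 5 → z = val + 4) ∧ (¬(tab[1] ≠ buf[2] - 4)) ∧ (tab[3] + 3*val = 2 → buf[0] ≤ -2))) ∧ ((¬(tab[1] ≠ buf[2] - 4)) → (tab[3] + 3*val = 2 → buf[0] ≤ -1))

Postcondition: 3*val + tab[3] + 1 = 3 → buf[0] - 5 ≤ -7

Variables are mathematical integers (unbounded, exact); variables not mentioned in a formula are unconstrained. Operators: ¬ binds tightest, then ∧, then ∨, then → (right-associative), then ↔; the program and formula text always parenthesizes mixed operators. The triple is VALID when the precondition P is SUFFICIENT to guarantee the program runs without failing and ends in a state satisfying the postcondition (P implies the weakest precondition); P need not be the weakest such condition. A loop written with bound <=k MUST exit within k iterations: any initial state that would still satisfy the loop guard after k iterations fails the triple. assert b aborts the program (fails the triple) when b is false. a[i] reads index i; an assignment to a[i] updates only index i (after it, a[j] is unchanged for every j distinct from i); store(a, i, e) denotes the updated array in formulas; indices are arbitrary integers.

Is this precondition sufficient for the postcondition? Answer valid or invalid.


Working backward. After the program, the postcondition 3*val + tab[3] + 1 = 3 → buf[0] - 5 ≤ -7 must hold; in canonical form it is tab[3] + 3*val = 2 → buf[0] ≤ -2.
Before the loop (bound <=1), unroll the exhaustion recursion (WP_0 = exit-now case; WP_j = one more guarded iteration, up to j = 1):
  WP_0: (¬(tab[1] ≠ buf[2] - 4)) ∧ (tab[3] + 3*val = 2 → buf[0] ≤ -2)
  WP_1: (tab[1] ≠ buf[2] - 4 → ((2*buf[n] > 5 → z = 4) ∧ (¬(tab[1] ≠ buf[2] - 4)) ∧ (tab[3] + 3*val = 2 → buf[0] ≤ -2))) ∧ ((¬(tab[1] ≠ buf[2] - 4)) → (tab[3] + 3*val = 2 → buf[0] ≤ -2))
So before the loop: (tab[1] ≠ buf[2] - 4 → ((2*buf[n] > 5 → z = 4) ∧ (¬(tab[1] ≠ buf[2] - 4)) ∧ (tab[3] + 3*val = 2 → buf[0] ≤ -2))) ∧ ((¬(tab[1] ≠ buf[2] - 4)) → (tab[3] + 3*val = 2 → buf[0] ≤ -2))
Before z := z - val: (tab[1] ≠ buf[2] - 4 → ((2*buf[n] > 5 → z = val + 4) ∧ (¬(tab[1] ≠ buf[2] - 4)) ∧ (tab[3] + 3*val = 2 → buf[0] ≤ -2))) ∧ ((¬(tab[1] ≠ buf[2] - 4)) → (tab[3] + 3*val = 2 → buf[0] ≤ -2))
Before skip: (tab[1] ≠ buf[2] - 4 → ((2*buf[n] > 5 → z = val + 4) ∧ (¬(tab[1] ≠ buf[2] - 4)) ∧ (tab[3] + 3*val = 2 → buf[0] ≤ -2))) ∧ ((¬(tab[1] ≠ buf[2] - 4)) → (tab[3] + 3*val = 2 → buf[0] ≤ -2))
Before n := 2*tab[z] - 7: (tab[1] ≠ buf[2] - 4 → ((2*buf[2*tab[z] - 7] > 5 → z = val + 4) ∧ (¬(tab[1] ≠ buf[2] - 4)) ∧ (tab[3] + 3*val = 2 → buf[0] ≤ -2))) ∧ ((¬(tab[1] ≠ buf[2] - 4)) → (tab[3] + 3*val = 2 → buf[0] ≤ -2))
The weakest precondition is (tab[1] ≠ buf[2] - 4 → ((2*buf[2*tab[z] - 7] > 5 → z = val + 4) ∧ (¬(tab[1] ≠ buf[2] - 4)) ∧ (tab[3] + 3*val = 2 → buf[0] ≤ -2))) ∧ ((¬(tab[1] ≠ buf[2] - 4)) → (tab[3] + 3*val = 2 → buf[0] ≤ -2)).
Check whether (tab[1] ≠ buf[2] - 4 → ((2*buf[2*tab[z] - 7] > 5 → z = val + 4) ∧ (¬(tab[1] ≠ buf[2] - 4)) ∧ (tab[3] + 3*val = 2 → buf[0] ≤ -2))) ∧ ((¬(tab[1] ≠ buf[2] - 4)) → (tab[3] + 3*val = 2 → buf[0] ≤ -1)) implies it.
Countermodel: at the initial state buf = {[0] = -1, [1] = -1, [2] = 30156, [3] = -1, [60297] = -1, elsewhere -1}, tab = {[0] = 30152, [1] = 30152, [2] = 30152, [3] = 19550, [60297] = 30152, elsewhere 30152}, val = -6516, z = 0, the precondition holds but the weakest precondition fails.
Answer: invalid


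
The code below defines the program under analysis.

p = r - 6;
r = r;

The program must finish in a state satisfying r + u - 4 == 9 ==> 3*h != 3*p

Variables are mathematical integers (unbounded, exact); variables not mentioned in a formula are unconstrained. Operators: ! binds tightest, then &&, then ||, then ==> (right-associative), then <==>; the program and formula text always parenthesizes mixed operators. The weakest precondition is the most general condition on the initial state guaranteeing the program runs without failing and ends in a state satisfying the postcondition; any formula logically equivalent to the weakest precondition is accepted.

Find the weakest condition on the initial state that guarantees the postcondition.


Working backward. After the program, the postcondition r + u - 4 == 9 ==> 3*h != 3*p must hold; in canonical form it is r + u == 13 ==> 3*h != 3*p.
Before r := r: r + u == 13 ==> 3*h != 3*p
Before p := r - 6: r + u == 13 ==> 3*h != 3*r - 18
Answer: WP = r + u == 13 ==> 3*h != 3*r - 18


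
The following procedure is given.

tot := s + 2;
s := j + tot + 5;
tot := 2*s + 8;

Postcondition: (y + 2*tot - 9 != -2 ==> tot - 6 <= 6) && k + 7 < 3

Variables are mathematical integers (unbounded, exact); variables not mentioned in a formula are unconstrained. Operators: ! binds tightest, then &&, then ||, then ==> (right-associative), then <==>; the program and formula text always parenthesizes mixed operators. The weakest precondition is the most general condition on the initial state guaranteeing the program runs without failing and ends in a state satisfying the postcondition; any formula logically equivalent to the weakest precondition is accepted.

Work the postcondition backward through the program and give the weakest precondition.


Working backward. After the program, the postcondition (y + 2*tot - 9 != -2 ==> tot - 6 <= 6) && k + 7 < 3 must hold; in canonical form it is (2*tot + y != 7 ==> tot <= 12) && k < -4.
Before tot := 2*s + 8: (4*s + y != -9 ==> 2*s <= 4) && k < -4
Before s := j + tot + 5: (4*j + 4*tot + y != -29 ==> 2*j + 2*tot <= -6) && k < -4
Before tot := s + 2: (4*j + 4*s + y != -37 ==> 2*j + 2*s <= -10) && k < -4
Answer: WP = (4*j + 4*s + y != -37 ==> 2*j + 2*s <= -10) && k < -4


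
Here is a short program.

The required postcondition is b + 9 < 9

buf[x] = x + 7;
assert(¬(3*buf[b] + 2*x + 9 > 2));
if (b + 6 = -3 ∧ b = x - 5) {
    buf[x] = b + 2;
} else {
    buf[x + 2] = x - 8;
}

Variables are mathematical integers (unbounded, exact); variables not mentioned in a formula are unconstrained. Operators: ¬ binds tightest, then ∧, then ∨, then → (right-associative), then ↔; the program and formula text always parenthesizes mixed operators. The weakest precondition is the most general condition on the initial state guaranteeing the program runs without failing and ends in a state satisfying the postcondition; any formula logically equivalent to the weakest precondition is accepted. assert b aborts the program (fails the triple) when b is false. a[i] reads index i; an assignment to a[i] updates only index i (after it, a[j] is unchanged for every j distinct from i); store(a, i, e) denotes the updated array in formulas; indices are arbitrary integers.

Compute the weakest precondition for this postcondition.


Working backward. After the program, the postcondition b + 9 < 9 must hold; in canonical form it is b < 0.
Then branch requires b < 0; else branch requires b < 0.
Before the if: ((b = -9 ∧ b = x - 5) → b < 0) ∧ ((¬(b = -9 ∧ b = x - 5)) → b < 0)
Before assert ¬(3*buf[b] + 2*x + 9 > 2): (¬(3*buf[b] + 2*x > -7)) ∧ ((b = -9 ∧ b = x - 5) → b < 0) ∧ ((¬(b = -9 ∧ b = x - 5)) → b < 0)
Before buf[x] := x + 7: (¬(3*store(buf, x, x + 7)[b] + 2*x > -7)) ∧ ((b = -9 ∧ b = x - 5) → b < 0) ∧ ((¬(b = -9 ∧ b = x - 5)) → b < 0)
Answer: WP = (¬(3*store(buf, x, x + 7)[b] + 2*x > -7)) ∧ ((b = -9 ∧ b = x - 5) → b < 0) ∧ ((¬(b = -9 ∧ b = x - 5)) → b < 0)


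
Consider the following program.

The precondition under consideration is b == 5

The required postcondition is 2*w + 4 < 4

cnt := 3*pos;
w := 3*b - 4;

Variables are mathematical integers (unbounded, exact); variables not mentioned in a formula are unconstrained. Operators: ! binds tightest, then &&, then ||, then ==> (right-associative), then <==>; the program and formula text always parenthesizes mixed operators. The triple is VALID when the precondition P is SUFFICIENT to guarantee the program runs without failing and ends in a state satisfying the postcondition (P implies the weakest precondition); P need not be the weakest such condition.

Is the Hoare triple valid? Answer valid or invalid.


Working backward. After the program, the postcondition 2*w + 4 < 4 must hold; in canonical form it is 2*w < 0.
Before w := 3*b - 4: 6*b < 8
Before cnt := 3*pos: 6*b < 8
The weakest precondition is 6*b < 8.
Check whether b == 5 implies it.
Countermodel: at the initial state b = 5, the precondition holds but the weakest precondition fails.
Answer: invalid


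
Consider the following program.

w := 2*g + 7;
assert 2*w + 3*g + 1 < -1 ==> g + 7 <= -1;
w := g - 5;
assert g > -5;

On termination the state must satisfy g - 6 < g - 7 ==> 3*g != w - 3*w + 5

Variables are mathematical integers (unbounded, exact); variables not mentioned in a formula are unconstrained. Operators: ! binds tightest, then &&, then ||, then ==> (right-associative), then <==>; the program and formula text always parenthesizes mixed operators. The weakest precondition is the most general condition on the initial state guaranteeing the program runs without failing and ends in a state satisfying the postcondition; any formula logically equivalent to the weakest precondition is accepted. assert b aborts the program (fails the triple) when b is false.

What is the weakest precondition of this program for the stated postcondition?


Working backward. After the program, the postcondition g - 6 < g - 7 ==> 3*g != w - 3*w + 5 must hold; in canonical form it is true.
Before assert g > -5: g > -5
Before w := g - 5: g > -5
Before assert 2*w + 3*g + 1 < -1 ==> g + 7 <= -1: (3*g + 2*w < -2 ==> g <= -8) && g > -5
Before w := 2*g + 7: (7*g < -16 ==> g <= -8) && g > -5
Answer: WP = (7*g < -16 ==> g <= -8) && g > -5
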